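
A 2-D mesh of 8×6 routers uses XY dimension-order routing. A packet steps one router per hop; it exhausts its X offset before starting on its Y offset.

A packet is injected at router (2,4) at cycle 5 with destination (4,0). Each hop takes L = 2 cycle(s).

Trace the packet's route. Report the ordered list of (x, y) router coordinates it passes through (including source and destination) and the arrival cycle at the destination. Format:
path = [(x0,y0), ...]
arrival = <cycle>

src (2,4)  cyc=5
E→(3,4)  cyc=7
E→(4,4)  cyc=9
S→(4,3)  cyc=11
S→(4,2)  cyc=13
S→(4,1)  cyc=15
S→(4,0)  cyc=17

path = [(2,4), (3,4), (4,4), (4,3), (4,2), (4,1), (4,0)]
arrival = 17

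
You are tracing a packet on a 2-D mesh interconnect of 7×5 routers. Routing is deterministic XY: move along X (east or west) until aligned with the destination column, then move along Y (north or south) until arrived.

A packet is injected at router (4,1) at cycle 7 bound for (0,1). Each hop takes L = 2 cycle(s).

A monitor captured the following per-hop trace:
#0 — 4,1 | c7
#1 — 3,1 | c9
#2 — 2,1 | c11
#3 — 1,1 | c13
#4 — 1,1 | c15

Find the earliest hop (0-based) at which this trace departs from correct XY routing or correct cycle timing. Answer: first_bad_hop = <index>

first_bad_hop = 4

check 1→ d=(-1,0) cyc+2: ok
check 2→ d=(-1,0) cyc+2: ok
check 3→ d=(-1,0) cyc+2: ok
check 4→ d=(0,0) cyc+2: BAD: non-unit step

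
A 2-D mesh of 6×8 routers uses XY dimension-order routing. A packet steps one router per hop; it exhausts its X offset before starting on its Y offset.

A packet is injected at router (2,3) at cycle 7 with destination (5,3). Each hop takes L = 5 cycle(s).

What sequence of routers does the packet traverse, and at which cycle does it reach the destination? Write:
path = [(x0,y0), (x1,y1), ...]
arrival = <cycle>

path = [(2,3), (3,3), (4,3), (5,3)]
arrival = 22

hop 0: (2,3) @ cyc 7
hop 1: (3,3) @ cyc 12  [E]
hop 2: (4,3) @ cyc 17  [E]
hop 3: (5,3) @ cyc 22  [E]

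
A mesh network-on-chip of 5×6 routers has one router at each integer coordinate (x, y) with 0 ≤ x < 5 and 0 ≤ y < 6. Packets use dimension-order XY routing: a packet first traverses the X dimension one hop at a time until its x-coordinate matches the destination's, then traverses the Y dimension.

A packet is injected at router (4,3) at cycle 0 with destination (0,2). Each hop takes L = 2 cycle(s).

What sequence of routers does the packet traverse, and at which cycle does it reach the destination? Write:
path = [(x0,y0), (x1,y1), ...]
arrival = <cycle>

path = [(4,3), (3,3), (2,3), (1,3), (0,3), (0,2)]
arrival = 10

t=0: at (4,3)
t=2: at (3,3) after W
t=4: at (2,3) after W
t=6: at (1,3) after W
t=8: at (0,3) after W
t=10: at (0,2) after S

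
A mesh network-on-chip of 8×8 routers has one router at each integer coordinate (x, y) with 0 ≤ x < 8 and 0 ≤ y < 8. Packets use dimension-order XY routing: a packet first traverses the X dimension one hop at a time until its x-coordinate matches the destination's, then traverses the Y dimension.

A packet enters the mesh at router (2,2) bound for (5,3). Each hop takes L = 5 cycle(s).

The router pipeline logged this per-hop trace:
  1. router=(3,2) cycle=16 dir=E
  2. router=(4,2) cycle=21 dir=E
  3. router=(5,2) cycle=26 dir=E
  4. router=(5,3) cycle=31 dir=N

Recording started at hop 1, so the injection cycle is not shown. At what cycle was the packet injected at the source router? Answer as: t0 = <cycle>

The first recorded entry is hop 1 at cycle 16.
t0 = cyc[1] − L = 16 − 5 = 11.

t0 = 11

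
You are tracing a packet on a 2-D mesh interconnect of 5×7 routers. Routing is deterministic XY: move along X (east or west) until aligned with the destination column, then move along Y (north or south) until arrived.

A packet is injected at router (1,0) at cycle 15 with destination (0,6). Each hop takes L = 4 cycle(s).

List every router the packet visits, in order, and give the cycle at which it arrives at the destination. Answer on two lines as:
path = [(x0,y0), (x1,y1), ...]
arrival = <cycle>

path = [(1,0), (0,0), (0,1), (0,2), (0,3), (0,4), (0,5), (0,6)]
arrival = 43

#0 — 1,0 | c15
#1 — 0,0 | c19 | W
#2 — 0,1 | c23 | N
#3 — 0,2 | c27 | N
#4 — 0,3 | c31 | N
#5 — 0,4 | c35 | N
#6 — 0,5 | c39 | N
#7 — 0,6 | c43 | N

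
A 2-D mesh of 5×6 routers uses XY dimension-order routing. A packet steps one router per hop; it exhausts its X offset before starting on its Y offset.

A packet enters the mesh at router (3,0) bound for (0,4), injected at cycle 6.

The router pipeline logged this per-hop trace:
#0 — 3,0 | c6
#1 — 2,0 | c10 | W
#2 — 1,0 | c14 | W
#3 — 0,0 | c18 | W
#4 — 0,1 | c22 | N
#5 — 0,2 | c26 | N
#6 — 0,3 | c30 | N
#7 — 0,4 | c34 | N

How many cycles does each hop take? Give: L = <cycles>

L = 4

Δcyc across hop 0→1: 10 − 6 = 4.
Each hop adds L, hence L = 4.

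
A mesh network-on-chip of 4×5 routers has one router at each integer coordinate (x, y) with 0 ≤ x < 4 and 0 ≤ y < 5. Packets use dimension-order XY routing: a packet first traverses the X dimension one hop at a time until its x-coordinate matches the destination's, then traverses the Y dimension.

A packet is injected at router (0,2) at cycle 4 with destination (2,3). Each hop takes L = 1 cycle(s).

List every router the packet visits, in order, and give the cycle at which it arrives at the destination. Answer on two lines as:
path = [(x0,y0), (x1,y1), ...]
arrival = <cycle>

path = [(0,2), (1,2), (2,2), (2,3)]
arrival = 7

[0] x=0 y=2 t=4
[1] x=1 y=2 t=5 →E
[2] x=2 y=2 t=6 →E
[3] x=2 y=3 t=7 →N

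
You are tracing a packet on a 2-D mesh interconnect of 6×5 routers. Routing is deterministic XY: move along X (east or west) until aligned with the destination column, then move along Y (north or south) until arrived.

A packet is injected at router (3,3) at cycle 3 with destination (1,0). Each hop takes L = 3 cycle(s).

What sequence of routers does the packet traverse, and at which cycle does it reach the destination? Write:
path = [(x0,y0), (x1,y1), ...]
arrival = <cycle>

path = [(3,3), (2,3), (1,3), (1,2), (1,1), (1,0)]
arrival = 18

t=3: at (3,3)
t=6: at (2,3) after W
t=9: at (1,3) after W
t=12: at (1,2) after S
t=15: at (1,1) after S
t=18: at (1,0) after S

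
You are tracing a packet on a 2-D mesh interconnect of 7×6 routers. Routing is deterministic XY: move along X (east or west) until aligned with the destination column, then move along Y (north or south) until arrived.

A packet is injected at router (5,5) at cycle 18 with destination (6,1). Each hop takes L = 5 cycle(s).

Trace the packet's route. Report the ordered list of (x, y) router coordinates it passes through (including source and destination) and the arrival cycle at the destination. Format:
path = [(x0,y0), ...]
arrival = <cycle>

[0] x=5 y=5 t=18
[1] x=6 y=5 t=23 →E
[2] x=6 y=4 t=28 →S
[3] x=6 y=3 t=33 →S
[4] x=6 y=2 t=38 →S
[5] x=6 y=1 t=43 →S

path = [(5,5), (6,5), (6,4), (6,3), (6,2), (6,1)]
arrival = 43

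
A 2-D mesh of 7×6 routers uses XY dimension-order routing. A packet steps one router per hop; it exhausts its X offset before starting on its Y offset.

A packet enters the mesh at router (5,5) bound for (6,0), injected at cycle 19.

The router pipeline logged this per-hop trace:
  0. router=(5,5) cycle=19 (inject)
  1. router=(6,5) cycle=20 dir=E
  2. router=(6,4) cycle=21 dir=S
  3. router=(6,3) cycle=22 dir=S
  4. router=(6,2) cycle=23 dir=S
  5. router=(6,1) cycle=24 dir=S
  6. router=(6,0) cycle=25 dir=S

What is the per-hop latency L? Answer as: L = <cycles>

From hop 0 (19) to hop 1 (20): +1 cycles.
Per-hop latency L = Δcyc = 1.

L = 1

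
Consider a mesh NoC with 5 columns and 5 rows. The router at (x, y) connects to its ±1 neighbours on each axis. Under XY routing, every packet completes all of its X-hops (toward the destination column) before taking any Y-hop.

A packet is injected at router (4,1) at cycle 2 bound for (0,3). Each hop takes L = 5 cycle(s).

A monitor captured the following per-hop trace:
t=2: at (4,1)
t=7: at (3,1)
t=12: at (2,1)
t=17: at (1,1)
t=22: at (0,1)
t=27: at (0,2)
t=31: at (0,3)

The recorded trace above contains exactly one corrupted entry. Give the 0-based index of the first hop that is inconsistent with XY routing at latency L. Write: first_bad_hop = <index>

first_bad_hop = 6

[1] (-1,+0) / 5c ⇒ ok
[2] (-1,+0) / 5c ⇒ ok
[3] (-1,+0) / 5c ⇒ ok
[4] (-1,+0) / 5c ⇒ ok
[5] (+0,+1) / 5c ⇒ ok
[6] (+0,+1) / 4c ⇒ BAD: Δcyc=4≠L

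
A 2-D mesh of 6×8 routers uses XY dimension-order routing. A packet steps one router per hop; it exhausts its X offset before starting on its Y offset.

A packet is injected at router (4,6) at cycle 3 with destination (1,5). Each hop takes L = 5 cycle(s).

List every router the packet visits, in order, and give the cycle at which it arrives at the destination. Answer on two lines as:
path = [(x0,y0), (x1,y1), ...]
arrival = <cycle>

t=3: at (4,6)
t=8: at (3,6) after W
t=13: at (2,6) after W
t=18: at (1,6) after W
t=23: at (1,5) after S

path = [(4,6), (3,6), (2,6), (1,6), (1,5)]
arrival = 23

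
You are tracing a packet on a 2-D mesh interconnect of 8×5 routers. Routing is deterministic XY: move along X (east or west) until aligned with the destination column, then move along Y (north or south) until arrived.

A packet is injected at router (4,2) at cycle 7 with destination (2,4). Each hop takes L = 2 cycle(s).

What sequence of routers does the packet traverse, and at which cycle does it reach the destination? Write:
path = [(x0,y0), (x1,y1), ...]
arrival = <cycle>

src (4,2)  cyc=7
W→(3,2)  cyc=9
W→(2,2)  cyc=11
N→(2,3)  cyc=13
N→(2,4)  cyc=15

path = [(4,2), (3,2), (2,2), (2,3), (2,4)]
arrival = 15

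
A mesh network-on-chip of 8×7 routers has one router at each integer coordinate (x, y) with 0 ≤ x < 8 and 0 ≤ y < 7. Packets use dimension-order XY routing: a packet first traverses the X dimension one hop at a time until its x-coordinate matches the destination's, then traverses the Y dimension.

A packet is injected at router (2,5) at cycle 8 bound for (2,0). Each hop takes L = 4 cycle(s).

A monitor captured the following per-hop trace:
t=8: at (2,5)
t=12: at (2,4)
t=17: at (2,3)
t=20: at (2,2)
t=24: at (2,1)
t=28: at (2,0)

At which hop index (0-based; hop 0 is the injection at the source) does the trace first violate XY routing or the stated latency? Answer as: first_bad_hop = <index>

[1] (+0,-1) / 4c ⇒ ok
[2] (+0,-1) / 5c ⇒ BAD: Δcyc=5≠L

first_bad_hop = 2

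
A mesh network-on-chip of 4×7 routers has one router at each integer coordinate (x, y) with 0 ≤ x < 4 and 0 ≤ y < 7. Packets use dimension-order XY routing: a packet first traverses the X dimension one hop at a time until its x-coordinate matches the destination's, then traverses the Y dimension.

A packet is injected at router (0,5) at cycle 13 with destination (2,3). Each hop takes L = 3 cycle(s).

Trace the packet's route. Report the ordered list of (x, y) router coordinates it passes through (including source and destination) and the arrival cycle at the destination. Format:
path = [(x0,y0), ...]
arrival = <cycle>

[0] x=0 y=5 t=13
[1] x=1 y=5 t=16 →E
[2] x=2 y=5 t=19 →E
[3] x=2 y=4 t=22 →S
[4] x=2 y=3 t=25 →S

path = [(0,5), (1,5), (2,5), (2,4), (2,3)]
arrival = 25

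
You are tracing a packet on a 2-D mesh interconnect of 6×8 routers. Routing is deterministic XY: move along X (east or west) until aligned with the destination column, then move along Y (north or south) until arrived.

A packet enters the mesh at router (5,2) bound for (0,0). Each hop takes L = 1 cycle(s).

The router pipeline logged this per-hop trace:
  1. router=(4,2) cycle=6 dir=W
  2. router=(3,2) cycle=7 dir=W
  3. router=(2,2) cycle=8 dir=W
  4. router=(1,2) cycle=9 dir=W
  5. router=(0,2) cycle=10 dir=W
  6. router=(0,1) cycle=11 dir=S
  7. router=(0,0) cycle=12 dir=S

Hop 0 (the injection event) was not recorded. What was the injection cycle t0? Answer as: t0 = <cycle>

t0 = 5

At hop 1 the cycle is 6; in general cyc_k = t0 + kL.
t0 = cyc[1] − L = 6 − 1 = 5.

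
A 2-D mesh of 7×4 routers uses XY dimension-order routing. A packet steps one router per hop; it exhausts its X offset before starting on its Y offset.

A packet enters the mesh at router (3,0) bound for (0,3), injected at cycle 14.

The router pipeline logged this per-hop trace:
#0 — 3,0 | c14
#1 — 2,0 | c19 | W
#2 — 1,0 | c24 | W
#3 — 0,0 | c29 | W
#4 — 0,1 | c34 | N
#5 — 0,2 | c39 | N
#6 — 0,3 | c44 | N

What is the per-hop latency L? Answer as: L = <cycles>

From hop 0 (14) to hop 1 (19): +5 cycles.
One hop costs L cycles, so L = 5.

L = 5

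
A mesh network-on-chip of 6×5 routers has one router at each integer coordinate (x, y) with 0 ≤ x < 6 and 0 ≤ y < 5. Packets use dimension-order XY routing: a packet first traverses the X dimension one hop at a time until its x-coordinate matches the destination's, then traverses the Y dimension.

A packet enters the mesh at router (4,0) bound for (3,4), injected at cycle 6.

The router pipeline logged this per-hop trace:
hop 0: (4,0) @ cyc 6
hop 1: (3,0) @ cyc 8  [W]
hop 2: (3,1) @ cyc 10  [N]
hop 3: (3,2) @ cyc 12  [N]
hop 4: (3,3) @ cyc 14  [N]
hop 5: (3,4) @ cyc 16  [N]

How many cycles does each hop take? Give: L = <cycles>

From hop 0 (6) to hop 1 (8): +2 cycles.
That increment is L by definition: L = 2.

L = 2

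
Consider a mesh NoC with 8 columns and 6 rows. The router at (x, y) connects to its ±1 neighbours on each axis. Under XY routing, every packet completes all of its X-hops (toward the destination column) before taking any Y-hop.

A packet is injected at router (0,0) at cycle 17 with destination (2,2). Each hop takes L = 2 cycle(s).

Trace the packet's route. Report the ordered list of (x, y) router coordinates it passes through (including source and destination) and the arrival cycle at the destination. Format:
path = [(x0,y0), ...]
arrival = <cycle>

path = [(0,0), (1,0), (2,0), (2,1), (2,2)]
arrival = 25

#0 — 0,0 | c17
#1 — 1,0 | c19 | E
#2 — 2,0 | c21 | E
#3 — 2,1 | c23 | N
#4 — 2,2 | c25 | N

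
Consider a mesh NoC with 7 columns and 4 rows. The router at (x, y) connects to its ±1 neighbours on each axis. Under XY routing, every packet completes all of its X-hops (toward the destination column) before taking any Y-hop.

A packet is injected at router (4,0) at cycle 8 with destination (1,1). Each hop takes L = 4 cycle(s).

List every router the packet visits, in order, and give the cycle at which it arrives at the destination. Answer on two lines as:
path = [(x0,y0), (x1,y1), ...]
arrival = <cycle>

path = [(4,0), (3,0), (2,0), (1,0), (1,1)]
arrival = 24

  0. router=(4,0) cycle=8 (inject)
  1. router=(3,0) cycle=12 dir=W
  2. router=(2,0) cycle=16 dir=W
  3. router=(1,0) cycle=20 dir=W
  4. router=(1,1) cycle=24 dir=N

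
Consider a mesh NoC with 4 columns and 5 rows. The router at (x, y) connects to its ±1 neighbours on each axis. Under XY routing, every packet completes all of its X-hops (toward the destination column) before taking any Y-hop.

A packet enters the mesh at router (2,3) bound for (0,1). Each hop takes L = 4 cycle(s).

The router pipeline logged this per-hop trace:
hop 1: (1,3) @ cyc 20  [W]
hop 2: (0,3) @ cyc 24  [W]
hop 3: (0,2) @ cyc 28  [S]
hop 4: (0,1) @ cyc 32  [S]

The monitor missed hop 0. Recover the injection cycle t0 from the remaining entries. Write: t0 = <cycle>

t0 = 16

The first recorded entry is hop 1 at cycle 20.
t0 = cyc[1] − L = 20 − 4 = 16.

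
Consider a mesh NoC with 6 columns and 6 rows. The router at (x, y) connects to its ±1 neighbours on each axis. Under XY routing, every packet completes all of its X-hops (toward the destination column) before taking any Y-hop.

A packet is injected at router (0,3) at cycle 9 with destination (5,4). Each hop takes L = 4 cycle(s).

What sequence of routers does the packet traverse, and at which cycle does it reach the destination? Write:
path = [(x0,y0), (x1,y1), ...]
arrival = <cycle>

path = [(0,3), (1,3), (2,3), (3,3), (4,3), (5,3), (5,4)]
arrival = 33

[0] x=0 y=3 t=9
[1] x=1 y=3 t=13 →E
[2] x=2 y=3 t=17 →E
[3] x=3 y=3 t=21 →E
[4] x=4 y=3 t=25 →E
[5] x=5 y=3 t=29 →E
[6] x=5 y=4 t=33 →N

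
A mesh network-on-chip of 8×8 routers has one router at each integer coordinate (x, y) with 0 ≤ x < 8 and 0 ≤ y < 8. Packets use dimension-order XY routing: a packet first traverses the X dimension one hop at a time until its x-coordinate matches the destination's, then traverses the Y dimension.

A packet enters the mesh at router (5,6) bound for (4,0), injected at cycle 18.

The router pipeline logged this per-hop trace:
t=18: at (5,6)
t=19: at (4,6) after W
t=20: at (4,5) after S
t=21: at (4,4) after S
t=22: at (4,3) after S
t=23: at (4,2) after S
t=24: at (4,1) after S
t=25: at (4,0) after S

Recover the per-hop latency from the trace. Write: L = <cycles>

cyc[1] − cyc[0] = 19 − 18 = 1.
That increment is L by definition: L = 1.

L = 1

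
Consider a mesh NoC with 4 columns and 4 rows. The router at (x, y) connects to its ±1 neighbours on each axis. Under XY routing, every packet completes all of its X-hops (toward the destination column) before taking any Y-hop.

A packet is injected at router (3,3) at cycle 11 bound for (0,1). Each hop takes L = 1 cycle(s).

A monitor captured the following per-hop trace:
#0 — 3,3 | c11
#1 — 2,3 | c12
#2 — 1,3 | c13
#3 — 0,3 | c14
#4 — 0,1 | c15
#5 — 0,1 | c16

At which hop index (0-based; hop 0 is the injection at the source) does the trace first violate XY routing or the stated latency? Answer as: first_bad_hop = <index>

first_bad_hop = 4

  1: Δx=-1 Δy=+0 Δt=1 [ok]
  2: Δx=-1 Δy=+0 Δt=1 [ok]
  3: Δx=-1 Δy=+0 Δt=1 [ok]
  4: Δx=+0 Δy=-2 Δt=1 [BAD: non-unit step]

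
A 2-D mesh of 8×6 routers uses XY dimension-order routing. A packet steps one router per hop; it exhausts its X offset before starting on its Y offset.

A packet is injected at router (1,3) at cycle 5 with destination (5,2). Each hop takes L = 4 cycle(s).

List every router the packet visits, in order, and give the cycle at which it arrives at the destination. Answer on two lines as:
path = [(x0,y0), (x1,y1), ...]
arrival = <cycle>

path = [(1,3), (2,3), (3,3), (4,3), (5,3), (5,2)]
arrival = 25

#0 — 1,3 | c5
#1 — 2,3 | c9 | E
#2 — 3,3 | c13 | E
#3 — 4,3 | c17 | E
#4 — 5,3 | c21 | E
#5 — 5,2 | c25 | S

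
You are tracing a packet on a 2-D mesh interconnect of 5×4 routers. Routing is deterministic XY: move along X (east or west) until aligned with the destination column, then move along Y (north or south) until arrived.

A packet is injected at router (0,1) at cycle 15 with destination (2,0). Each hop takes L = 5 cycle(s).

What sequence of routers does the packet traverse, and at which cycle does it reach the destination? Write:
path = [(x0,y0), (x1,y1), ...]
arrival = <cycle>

path = [(0,1), (1,1), (2,1), (2,0)]
arrival = 30

src (0,1)  cyc=15
E→(1,1)  cyc=20
E→(2,1)  cyc=25
S→(2,0)  cyc=30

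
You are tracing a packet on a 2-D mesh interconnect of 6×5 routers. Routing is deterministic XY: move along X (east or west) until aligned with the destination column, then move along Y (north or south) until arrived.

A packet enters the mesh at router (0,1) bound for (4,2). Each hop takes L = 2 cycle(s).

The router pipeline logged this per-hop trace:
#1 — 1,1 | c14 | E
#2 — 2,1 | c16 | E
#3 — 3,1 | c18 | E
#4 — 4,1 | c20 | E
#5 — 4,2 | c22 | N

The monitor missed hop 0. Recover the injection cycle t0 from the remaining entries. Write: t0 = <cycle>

t0 = 12

Hop 1 reached at cycle 14; hop k is at t0 + k·L.
Therefore t0 = 14 − L = 12.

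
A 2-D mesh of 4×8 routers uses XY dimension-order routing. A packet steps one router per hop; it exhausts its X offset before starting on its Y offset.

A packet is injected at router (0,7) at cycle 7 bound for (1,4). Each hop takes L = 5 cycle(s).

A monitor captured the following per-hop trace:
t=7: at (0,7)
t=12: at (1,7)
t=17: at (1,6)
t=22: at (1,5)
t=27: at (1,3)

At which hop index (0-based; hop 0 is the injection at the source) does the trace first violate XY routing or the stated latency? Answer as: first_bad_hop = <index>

first_bad_hop = 4

hop 1: step (+1,+0), +5 cyc — ok
hop 2: step (+0,-1), +5 cyc — ok
hop 3: step (+0,-1), +5 cyc — ok
hop 4: step (+0,-2), +5 cyc — BAD: non-unit step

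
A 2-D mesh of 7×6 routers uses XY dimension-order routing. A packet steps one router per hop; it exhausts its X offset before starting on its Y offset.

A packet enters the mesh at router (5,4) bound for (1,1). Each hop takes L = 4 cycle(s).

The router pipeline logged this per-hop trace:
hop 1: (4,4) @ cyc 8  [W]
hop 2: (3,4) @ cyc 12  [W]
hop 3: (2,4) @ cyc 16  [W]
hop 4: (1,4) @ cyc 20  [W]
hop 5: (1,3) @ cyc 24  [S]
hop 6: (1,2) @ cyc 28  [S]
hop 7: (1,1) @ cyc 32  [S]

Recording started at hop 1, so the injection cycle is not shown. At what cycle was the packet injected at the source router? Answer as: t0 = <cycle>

Hop 1 reached at cycle 8; hop k is at t0 + k·L.
Subtract one hop: t0 = 8 − 4 = 4.

t0 = 4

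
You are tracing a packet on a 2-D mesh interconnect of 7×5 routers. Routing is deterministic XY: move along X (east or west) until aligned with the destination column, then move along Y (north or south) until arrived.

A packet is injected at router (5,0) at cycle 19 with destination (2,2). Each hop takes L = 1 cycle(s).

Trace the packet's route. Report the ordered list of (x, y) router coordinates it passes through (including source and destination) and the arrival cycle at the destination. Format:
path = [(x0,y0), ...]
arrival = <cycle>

#0 — 5,0 | c19
#1 — 4,0 | c20 | W
#2 — 3,0 | c21 | W
#3 — 2,0 | c22 | W
#4 — 2,1 | c23 | N
#5 — 2,2 | c24 | N

path = [(5,0), (4,0), (3,0), (2,0), (2,1), (2,2)]
arrival = 24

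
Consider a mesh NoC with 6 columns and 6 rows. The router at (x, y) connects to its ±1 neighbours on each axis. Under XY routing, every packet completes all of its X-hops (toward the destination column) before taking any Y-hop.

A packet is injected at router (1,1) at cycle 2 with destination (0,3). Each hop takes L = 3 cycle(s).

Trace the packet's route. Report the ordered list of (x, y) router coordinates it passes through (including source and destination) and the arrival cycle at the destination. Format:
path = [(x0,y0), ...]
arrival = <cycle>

path = [(1,1), (0,1), (0,2), (0,3)]
arrival = 11

  0. router=(1,1) cycle=2 (inject)
  1. router=(0,1) cycle=5 dir=W
  2. router=(0,2) cycle=8 dir=N
  3. router=(0,3) cycle=11 dir=N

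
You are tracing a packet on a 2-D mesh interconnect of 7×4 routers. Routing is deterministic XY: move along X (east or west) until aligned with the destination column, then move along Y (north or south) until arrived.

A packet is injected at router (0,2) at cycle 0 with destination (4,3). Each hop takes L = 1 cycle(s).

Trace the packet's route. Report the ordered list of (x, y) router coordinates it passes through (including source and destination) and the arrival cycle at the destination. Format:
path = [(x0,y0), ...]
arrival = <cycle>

[0] x=0 y=2 t=0
[1] x=1 y=2 t=1 →E
[2] x=2 y=2 t=2 →E
[3] x=3 y=2 t=3 →E
[4] x=4 y=2 t=4 →E
[5] x=4 y=3 t=5 →N

path = [(0,2), (1,2), (2,2), (3,2), (4,2), (4,3)]
arrival = 5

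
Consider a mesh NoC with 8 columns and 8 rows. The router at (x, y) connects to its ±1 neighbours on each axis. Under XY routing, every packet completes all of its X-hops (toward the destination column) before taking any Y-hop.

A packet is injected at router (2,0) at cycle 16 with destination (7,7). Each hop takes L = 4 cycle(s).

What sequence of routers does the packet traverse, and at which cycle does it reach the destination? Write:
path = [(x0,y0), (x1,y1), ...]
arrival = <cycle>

path = [(2,0), (3,0), (4,0), (5,0), (6,0), (7,0), (7,1), (7,2), (7,3), (7,4), (7,5), (7,6), (7,7)]
arrival = 64

src (2,0)  cyc=16
E→(3,0)  cyc=20
E→(4,0)  cyc=24
E→(5,0)  cyc=28
E→(6,0)  cyc=32
E→(7,0)  cyc=36
N→(7,1)  cyc=40
N→(7,2)  cyc=44
N→(7,3)  cyc=48
N→(7,4)  cyc=52
N→(7,5)  cyc=56
N→(7,6)  cyc=60
N→(7,7)  cyc=64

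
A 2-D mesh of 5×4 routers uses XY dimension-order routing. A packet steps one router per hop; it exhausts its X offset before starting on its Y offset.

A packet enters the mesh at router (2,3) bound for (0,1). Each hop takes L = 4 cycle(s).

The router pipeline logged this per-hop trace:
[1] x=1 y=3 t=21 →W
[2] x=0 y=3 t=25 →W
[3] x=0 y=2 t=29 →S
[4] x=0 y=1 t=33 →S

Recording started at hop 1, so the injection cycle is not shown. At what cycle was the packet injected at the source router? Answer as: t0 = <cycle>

t0 = 17

At hop 1 the cycle is 21; in general cyc_k = t0 + kL.
So t0 = 21 − 1·4 = 17.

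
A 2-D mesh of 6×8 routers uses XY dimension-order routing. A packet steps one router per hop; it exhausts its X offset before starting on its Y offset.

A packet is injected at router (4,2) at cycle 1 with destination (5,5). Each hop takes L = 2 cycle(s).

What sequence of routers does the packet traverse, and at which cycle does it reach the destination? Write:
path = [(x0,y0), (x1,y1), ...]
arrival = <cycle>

hop 0: (4,2) @ cyc 1
hop 1: (5,2) @ cyc 3  [E]
hop 2: (5,3) @ cyc 5  [N]
hop 3: (5,4) @ cyc 7  [N]
hop 4: (5,5) @ cyc 9  [N]

path = [(4,2), (5,2), (5,3), (5,4), (5,5)]
arrival = 9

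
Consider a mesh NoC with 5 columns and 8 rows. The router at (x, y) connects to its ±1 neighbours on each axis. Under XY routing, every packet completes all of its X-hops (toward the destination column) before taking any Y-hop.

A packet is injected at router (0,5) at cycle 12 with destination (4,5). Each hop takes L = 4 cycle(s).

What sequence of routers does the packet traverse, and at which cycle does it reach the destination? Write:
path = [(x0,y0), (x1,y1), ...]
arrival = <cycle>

src (0,5)  cyc=12
E→(1,5)  cyc=16
E→(2,5)  cyc=20
E→(3,5)  cyc=24
E→(4,5)  cyc=28

path = [(0,5), (1,5), (2,5), (3,5), (4,5)]
arrival = 28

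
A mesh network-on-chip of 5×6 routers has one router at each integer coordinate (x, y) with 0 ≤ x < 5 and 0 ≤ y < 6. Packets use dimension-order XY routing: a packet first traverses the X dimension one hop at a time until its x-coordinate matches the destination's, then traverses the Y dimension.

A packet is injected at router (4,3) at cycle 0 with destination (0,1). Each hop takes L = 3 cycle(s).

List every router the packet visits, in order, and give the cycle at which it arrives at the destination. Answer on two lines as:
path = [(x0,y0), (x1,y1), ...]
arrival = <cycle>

path = [(4,3), (3,3), (2,3), (1,3), (0,3), (0,2), (0,1)]
arrival = 18

#0 — 4,3 | c0
#1 — 3,3 | c3 | W
#2 — 2,3 | c6 | W
#3 — 1,3 | c9 | W
#4 — 0,3 | c12 | W
#5 — 0,2 | c15 | S
#6 — 0,1 | c18 | S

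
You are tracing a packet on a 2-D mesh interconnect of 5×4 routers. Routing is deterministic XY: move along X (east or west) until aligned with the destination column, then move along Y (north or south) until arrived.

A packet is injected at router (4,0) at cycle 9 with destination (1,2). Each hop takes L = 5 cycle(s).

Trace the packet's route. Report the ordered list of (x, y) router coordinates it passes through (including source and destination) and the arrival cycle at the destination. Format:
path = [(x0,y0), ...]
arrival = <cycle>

path = [(4,0), (3,0), (2,0), (1,0), (1,1), (1,2)]
arrival = 34

#0 — 4,0 | c9
#1 — 3,0 | c14 | W
#2 — 2,0 | c19 | W
#3 — 1,0 | c24 | W
#4 — 1,1 | c29 | N
#5 — 1,2 | c34 | N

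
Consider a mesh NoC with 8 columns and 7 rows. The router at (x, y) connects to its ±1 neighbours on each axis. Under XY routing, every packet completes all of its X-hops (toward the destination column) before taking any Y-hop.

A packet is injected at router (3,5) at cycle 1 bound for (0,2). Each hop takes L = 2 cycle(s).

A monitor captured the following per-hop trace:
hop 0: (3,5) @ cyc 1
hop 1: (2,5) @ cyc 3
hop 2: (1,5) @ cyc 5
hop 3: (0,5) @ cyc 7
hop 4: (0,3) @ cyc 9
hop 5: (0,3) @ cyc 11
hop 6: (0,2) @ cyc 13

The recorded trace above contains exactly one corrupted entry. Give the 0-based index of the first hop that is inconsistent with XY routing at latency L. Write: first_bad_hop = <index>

first_bad_hop = 4

check 1→ d=(-1,0) cyc+2: ok
check 2→ d=(-1,0) cyc+2: ok
check 3→ d=(-1,0) cyc+2: ok
check 4→ d=(0,-2) cyc+2: BAD: non-unit step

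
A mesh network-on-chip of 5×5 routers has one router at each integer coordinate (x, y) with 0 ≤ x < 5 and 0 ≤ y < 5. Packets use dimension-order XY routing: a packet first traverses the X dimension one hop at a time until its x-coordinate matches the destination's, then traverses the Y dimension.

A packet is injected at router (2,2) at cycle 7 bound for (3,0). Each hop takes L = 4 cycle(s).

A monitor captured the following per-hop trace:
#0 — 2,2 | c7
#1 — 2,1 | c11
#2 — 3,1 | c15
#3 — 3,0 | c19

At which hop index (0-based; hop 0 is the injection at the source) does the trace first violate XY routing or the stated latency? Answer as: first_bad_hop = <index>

first_bad_hop = 1

  1: Δx=+0 Δy=-1 Δt=4 [BAD: Y-move but x=2≠3]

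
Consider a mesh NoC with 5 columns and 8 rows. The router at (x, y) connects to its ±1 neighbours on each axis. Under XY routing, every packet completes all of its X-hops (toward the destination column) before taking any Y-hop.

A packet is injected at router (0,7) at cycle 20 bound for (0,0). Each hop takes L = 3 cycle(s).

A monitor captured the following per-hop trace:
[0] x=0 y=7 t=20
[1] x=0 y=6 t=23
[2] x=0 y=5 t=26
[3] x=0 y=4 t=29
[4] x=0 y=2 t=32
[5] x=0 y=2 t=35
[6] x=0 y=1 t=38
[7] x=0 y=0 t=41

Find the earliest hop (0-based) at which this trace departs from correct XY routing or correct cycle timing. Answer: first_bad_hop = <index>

first_bad_hop = 4

check 1→ d=(0,-1) cyc+3: ok
check 2→ d=(0,-1) cyc+3: ok
check 3→ d=(0,-1) cyc+3: ok
check 4→ d=(0,-2) cyc+3: BAD: non-unit step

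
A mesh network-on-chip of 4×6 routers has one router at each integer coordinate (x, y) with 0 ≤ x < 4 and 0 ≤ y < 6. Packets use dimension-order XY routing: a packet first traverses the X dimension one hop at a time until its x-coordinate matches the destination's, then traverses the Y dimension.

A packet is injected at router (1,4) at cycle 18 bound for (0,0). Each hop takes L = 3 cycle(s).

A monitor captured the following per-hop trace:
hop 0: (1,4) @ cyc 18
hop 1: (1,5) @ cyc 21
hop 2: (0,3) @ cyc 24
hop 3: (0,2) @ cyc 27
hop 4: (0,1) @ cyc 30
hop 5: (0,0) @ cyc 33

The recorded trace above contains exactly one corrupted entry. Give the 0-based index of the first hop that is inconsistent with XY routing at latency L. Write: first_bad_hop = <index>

hop 1: step (+0,+1), +3 cyc — BAD: Y-move but x=1≠0

first_bad_hop = 1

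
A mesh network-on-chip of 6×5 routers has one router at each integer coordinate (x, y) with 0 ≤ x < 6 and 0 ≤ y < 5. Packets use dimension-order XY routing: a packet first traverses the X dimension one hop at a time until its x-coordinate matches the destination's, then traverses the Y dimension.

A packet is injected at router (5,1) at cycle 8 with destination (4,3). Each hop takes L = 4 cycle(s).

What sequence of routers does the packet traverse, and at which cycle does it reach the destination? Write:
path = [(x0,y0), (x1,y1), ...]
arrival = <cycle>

  0. router=(5,1) cycle=8 (inject)
  1. router=(4,1) cycle=12 dir=W
  2. router=(4,2) cycle=16 dir=N
  3. router=(4,3) cycle=20 dir=N

path = [(5,1), (4,1), (4,2), (4,3)]
arrival = 20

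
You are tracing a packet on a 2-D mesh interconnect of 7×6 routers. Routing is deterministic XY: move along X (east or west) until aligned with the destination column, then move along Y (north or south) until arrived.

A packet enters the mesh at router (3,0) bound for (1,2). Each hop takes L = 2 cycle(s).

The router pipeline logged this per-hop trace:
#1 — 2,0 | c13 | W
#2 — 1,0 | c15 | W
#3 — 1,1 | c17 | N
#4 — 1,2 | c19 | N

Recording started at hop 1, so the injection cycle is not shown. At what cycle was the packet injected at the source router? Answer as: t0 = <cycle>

cyc[1] = 13 and cyc[k] = t0 + k·L for every k.
Subtract one hop: t0 = 13 − 2 = 11.

t0 = 11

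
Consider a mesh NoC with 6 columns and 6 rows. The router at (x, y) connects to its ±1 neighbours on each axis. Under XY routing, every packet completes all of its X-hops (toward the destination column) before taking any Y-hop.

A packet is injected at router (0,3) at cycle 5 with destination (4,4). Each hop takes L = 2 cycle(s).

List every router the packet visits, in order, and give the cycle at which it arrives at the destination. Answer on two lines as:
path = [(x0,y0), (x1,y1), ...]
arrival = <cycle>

path = [(0,3), (1,3), (2,3), (3,3), (4,3), (4,4)]
arrival = 15

t=5: at (0,3)
t=7: at (1,3) after E
t=9: at (2,3) after E
t=11: at (3,3) after E
t=13: at (4,3) after E
t=15: at (4,4) after N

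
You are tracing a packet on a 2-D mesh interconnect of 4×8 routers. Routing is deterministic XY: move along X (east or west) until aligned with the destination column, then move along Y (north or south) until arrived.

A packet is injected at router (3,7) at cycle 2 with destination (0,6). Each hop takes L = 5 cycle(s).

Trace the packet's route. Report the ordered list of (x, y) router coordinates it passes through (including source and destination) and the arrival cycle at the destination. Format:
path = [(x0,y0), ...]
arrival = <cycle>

path = [(3,7), (2,7), (1,7), (0,7), (0,6)]
arrival = 22

src (3,7)  cyc=2
W→(2,7)  cyc=7
W→(1,7)  cyc=12
W→(0,7)  cyc=17
S→(0,6)  cyc=22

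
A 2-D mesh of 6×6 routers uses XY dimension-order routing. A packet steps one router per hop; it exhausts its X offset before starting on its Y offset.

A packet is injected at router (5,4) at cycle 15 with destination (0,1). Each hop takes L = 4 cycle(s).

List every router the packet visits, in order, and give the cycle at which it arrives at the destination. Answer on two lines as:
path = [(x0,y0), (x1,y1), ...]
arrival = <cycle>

src (5,4)  cyc=15
W→(4,4)  cyc=19
W→(3,4)  cyc=23
W→(2,4)  cyc=27
W→(1,4)  cyc=31
W→(0,4)  cyc=35
S→(0,3)  cyc=39
S→(0,2)  cyc=43
S→(0,1)  cyc=47

path = [(5,4), (4,4), (3,4), (2,4), (1,4), (0,4), (0,3), (0,2), (0,1)]
arrival = 47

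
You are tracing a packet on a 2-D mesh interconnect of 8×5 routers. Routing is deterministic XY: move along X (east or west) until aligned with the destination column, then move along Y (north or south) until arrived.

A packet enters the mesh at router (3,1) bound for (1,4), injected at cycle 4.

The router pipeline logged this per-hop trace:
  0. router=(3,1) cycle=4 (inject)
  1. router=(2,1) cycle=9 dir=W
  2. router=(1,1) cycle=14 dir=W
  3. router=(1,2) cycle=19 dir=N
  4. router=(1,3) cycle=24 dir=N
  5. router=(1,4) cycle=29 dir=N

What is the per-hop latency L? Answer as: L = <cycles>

Between hops 0 and 1 the cycle counter advances 9 − 4 = 5.
Each hop adds L, hence L = 5.

L = 5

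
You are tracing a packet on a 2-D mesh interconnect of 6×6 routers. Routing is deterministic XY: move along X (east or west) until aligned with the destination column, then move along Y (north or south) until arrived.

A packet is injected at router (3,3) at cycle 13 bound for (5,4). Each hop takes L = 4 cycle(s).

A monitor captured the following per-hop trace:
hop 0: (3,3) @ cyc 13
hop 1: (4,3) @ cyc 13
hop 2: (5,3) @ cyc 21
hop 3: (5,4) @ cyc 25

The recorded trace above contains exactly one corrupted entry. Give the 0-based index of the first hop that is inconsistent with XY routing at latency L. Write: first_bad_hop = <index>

  1: Δx=+1 Δy=+0 Δt=0 [BAD: Δcyc=0≠L]

first_bad_hop = 1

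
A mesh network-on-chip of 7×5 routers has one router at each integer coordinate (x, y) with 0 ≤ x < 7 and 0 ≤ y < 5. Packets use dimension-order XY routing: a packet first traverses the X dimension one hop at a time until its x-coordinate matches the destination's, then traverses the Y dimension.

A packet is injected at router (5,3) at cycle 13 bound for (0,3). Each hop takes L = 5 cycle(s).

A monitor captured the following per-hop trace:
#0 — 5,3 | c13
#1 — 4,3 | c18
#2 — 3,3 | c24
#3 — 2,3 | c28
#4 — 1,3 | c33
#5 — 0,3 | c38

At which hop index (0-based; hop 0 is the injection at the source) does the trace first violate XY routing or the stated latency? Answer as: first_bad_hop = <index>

first_bad_hop = 2

[1] (-1,+0) / 5c ⇒ ok
[2] (-1,+0) / 6c ⇒ BAD: Δcyc=6≠L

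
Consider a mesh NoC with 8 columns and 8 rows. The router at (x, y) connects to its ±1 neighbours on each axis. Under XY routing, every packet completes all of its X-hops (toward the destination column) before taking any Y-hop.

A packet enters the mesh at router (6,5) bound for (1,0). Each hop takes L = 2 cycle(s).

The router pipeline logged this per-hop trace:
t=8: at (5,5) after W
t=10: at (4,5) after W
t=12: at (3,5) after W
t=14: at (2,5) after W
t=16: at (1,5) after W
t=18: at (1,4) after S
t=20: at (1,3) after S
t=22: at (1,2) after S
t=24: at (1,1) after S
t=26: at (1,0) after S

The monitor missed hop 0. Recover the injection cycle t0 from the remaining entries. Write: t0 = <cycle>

cyc[1] = 8 and cyc[k] = t0 + k·L for every k.
Therefore t0 = 8 − L = 6.

t0 = 6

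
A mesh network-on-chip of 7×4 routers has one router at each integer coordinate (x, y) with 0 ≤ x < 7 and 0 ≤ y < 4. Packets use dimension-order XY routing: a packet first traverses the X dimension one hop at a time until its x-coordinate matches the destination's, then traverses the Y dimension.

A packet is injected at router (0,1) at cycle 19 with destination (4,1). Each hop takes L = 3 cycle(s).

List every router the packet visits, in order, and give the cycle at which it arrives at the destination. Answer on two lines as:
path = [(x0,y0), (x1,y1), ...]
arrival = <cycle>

path = [(0,1), (1,1), (2,1), (3,1), (4,1)]
arrival = 31

  0. router=(0,1) cycle=19 (inject)
  1. router=(1,1) cycle=22 dir=E
  2. router=(2,1) cycle=25 dir=E
  3. router=(3,1) cycle=28 dir=E
  4. router=(4,1) cycle=31 dir=E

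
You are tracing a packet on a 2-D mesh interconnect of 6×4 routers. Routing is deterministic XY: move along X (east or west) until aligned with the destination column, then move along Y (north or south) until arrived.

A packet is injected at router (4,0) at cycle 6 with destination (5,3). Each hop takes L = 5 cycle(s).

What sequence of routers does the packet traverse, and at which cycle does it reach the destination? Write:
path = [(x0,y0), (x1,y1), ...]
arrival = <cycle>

src (4,0)  cyc=6
E→(5,0)  cyc=11
N→(5,1)  cyc=16
N→(5,2)  cyc=21
N→(5,3)  cyc=26

path = [(4,0), (5,0), (5,1), (5,2), (5,3)]
arrival = 26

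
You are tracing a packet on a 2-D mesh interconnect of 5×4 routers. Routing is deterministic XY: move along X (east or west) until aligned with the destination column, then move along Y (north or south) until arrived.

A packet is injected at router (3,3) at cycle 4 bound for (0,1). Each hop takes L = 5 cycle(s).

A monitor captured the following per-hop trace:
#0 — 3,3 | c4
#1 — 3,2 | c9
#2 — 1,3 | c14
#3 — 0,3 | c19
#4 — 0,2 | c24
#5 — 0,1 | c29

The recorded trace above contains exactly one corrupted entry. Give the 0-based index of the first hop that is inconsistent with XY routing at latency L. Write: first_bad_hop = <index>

first_bad_hop = 1

[1] (+0,-1) / 5c ⇒ BAD: Y-move but x=3≠0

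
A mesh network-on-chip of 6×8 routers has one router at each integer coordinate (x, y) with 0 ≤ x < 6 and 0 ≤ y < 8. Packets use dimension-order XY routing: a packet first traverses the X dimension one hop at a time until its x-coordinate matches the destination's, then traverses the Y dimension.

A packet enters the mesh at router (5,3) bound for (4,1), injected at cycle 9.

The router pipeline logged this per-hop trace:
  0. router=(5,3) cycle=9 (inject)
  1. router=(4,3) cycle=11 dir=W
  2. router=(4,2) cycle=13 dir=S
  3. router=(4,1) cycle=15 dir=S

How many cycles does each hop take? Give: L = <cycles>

From hop 0 (9) to hop 1 (11): +2 cycles.
Per-hop latency L = Δcyc = 2.

L = 2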